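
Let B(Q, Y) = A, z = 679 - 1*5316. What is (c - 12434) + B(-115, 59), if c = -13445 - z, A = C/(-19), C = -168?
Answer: -403430/19 ≈ -21233.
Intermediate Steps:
z = -4637 (z = 679 - 5316 = -4637)
A = 168/19 (A = -168/(-19) = -168*(-1/19) = 168/19 ≈ 8.8421)
B(Q, Y) = 168/19
c = -8808 (c = -13445 - 1*(-4637) = -13445 + 4637 = -8808)
(c - 12434) + B(-115, 59) = (-8808 - 12434) + 168/19 = -21242 + 168/19 = -403430/19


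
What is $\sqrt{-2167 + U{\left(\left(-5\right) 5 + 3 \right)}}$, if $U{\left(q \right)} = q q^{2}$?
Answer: $i \sqrt{12815} \approx 113.2 i$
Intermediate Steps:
$U{\left(q \right)} = q^{3}$
$\sqrt{-2167 + U{\left(\left(-5\right) 5 + 3 \right)}} = \sqrt{-2167 + \left(\left(-5\right) 5 + 3\right)^{3}} = \sqrt{-2167 + \left(-25 + 3\right)^{3}} = \sqrt{-2167 + \left(-22\right)^{3}} = \sqrt{-2167 - 10648} = \sqrt{-12815} = i \sqrt{12815}$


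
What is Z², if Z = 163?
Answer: 26569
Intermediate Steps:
Z² = 163² = 26569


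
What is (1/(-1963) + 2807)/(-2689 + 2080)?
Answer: -5510140/1195467 ≈ -4.6092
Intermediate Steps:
(1/(-1963) + 2807)/(-2689 + 2080) = (-1/1963 + 2807)/(-609) = (5510140/1963)*(-1/609) = -5510140/1195467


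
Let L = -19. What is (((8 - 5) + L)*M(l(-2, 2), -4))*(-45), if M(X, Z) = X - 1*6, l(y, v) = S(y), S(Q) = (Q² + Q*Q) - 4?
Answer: -1440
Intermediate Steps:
S(Q) = -4 + 2*Q² (S(Q) = (Q² + Q²) - 4 = 2*Q² - 4 = -4 + 2*Q²)
l(y, v) = -4 + 2*y²
M(X, Z) = -6 + X (M(X, Z) = X - 6 = -6 + X)
(((8 - 5) + L)*M(l(-2, 2), -4))*(-45) = (((8 - 5) - 19)*(-6 + (-4 + 2*(-2)²)))*(-45) = ((3 - 19)*(-6 + (-4 + 2*4)))*(-45) = -16*(-6 + (-4 + 8))*(-45) = -16*(-6 + 4)*(-45) = -16*(-2)*(-45) = 32*(-45) = -1440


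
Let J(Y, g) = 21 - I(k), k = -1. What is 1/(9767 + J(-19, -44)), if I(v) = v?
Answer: 1/9789 ≈ 0.00010216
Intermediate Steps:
J(Y, g) = 22 (J(Y, g) = 21 - 1*(-1) = 21 + 1 = 22)
1/(9767 + J(-19, -44)) = 1/(9767 + 22) = 1/9789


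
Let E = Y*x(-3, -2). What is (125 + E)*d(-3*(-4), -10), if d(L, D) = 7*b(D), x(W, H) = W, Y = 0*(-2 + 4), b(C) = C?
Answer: -8750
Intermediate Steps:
Y = 0 (Y = 0*2 = 0)
d(L, D) = 7*D
E = 0 (E = 0*(-3) = 0)
(125 + E)*d(-3*(-4), -10) = (125 + 0)*(7*(-10)) = 125*(-70) = -8750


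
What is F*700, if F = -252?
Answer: -176400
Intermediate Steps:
F*700 = -252*700 = -176400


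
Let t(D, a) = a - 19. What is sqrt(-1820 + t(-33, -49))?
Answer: 4*I*sqrt(118) ≈ 43.451*I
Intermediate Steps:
t(D, a) = -19 + a
sqrt(-1820 + t(-33, -49)) = sqrt(-1820 + (-19 - 49)) = sqrt(-1820 - 68) = sqrt(-1888) = 4*I*sqrt(118)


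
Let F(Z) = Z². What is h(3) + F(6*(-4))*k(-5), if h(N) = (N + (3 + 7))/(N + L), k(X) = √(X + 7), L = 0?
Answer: 13/3 + 576*√2 ≈ 818.92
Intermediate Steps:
k(X) = √(7 + X)
h(N) = (10 + N)/N (h(N) = (N + (3 + 7))/(N + 0) = (N + 10)/N = (10 + N)/N)
h(3) + F(6*(-4))*k(-5) = (10 + 3)/3 + (6*(-4))²*√(7 - 5) = (⅓)*13 + (-24)²*√2 = 13/3 + 576*√2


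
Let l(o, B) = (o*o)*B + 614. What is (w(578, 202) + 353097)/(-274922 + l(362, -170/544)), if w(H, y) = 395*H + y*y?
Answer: -2488844/1261037 ≈ -1.9736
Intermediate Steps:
w(H, y) = y² + 395*H (w(H, y) = 395*H + y² = y² + 395*H)
l(o, B) = 614 + B*o² (l(o, B) = o²*B + 614 = B*o² + 614 = 614 + B*o²)
(w(578, 202) + 353097)/(-274922 + l(362, -170/544)) = ((202² + 395*578) + 353097)/(-274922 + (614 - 170/544*362²)) = ((40804 + 228310) + 353097)/(-274922 + (614 - 170*1/544*131044)) = (269114 + 353097)/(-274922 + (614 - 5/16*131044)) = 622211/(-274922 + (614 - 163805/4)) = 622211/(-274922 - 161349/4) = 622211/(-1261037/4) = 622211*(-4/1261037) = -2488844/1261037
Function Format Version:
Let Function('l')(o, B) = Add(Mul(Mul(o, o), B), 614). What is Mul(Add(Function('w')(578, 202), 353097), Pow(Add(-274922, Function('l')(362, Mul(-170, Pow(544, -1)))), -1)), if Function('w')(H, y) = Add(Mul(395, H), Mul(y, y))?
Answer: Rational(-2488844, 1261037) ≈ -1.9736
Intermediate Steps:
Function('w')(H, y) = Add(Pow(y, 2), Mul(395, H)) (Function('w')(H, y) = Add(Mul(395, H), Pow(y, 2)) = Add(Pow(y, 2), Mul(395, H)))
Function('l')(o, B) = Add(614, Mul(B, Pow(o, 2))) (Function('l')(o, B) = Add(Mul(Pow(o, 2), B), 614) = Add(Mul(B, Pow(o, 2)), 614) = Add(614, Mul(B, Pow(o, 2))))
Mul(Add(Function('w')(578, 202), 353097), Pow(Add(-274922, Function('l')(362, Mul(-170, Pow(544, -1)))), -1)) = Mul(Add(Add(Pow(202, 2), Mul(395, 578)), 353097), Pow(Add(-274922, Add(614, Mul(Mul(-170, Pow(544, -1)), Pow(362, 2)))), -1)) = Mul(Add(Add(40804, 228310), 353097), Pow(Add(-274922, Add(614, Mul(Mul(-170, Rational(1, 544)), 131044))), -1)) = Mul(Add(269114, 353097), Pow(Add(-274922, Add(614, Mul(Rational(-5, 16), 131044))), -1)) = Mul(622211, Pow(Add(-274922, Add(614, Rational(-163805, 4))), -1)) = Mul(622211, Pow(Add(-274922, Rational(-161349, 4)), -1)) = Mul(622211, Pow(Rational(-1261037, 4), -1)) = Mul(622211, Rational(-4, 1261037)) = Rational(-2488844, 1261037)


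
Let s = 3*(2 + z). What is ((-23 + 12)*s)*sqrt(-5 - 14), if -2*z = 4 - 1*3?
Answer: -99*I*sqrt(19)/2 ≈ -215.77*I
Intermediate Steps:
z = -1/2 (z = -(4 - 1*3)/2 = -(4 - 3)/2 = -1/2*1 = -1/2 ≈ -0.50000)
s = 9/2 (s = 3*(2 - 1/2) = 3*(3/2) = 9/2 ≈ 4.5000)
((-23 + 12)*s)*sqrt(-5 - 14) = ((-23 + 12)*(9/2))*sqrt(-5 - 14) = (-11*9/2)*sqrt(-19) = -99*I*sqrt(19)/2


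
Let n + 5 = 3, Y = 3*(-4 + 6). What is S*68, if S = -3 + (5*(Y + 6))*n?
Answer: -8364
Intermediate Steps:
Y = 6 (Y = 3*2 = 6)
n = -2 (n = -5 + 3 = -2)
S = -123 (S = -3 + (5*(6 + 6))*(-2) = -3 + (5*12)*(-2) = -3 + 60*(-2) = -3 - 120 = -123)
S*68 = -123*68 = -8364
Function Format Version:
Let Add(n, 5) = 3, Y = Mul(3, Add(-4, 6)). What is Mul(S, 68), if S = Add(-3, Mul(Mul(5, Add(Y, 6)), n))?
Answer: -8364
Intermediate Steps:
Y = 6 (Y = Mul(3, 2) = 6)
n = -2 (n = Add(-5, 3) = -2)
S = -123 (S = Add(-3, Mul(Mul(5, Add(6, 6)), -2)) = Add(-3, Mul(Mul(5, 12), -2)) = Add(-3, Mul(60, -2)) = Add(-3, -120) = -123)
Mul(S, 68) = Mul(-123, 68) = -8364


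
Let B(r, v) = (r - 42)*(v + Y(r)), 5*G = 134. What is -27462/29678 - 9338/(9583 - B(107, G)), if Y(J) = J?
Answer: -75366124/6573677 ≈ -11.465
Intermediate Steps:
G = 134/5 (G = (⅕)*134 = 134/5 ≈ 26.800)
B(r, v) = (-42 + r)*(r + v) (B(r, v) = (r - 42)*(v + r) = (-42 + r)*(r + v))
-27462/29678 - 9338/(9583 - B(107, G)) = -27462/29678 - 9338/(9583 - (107² - 42*107 - 42*134/5 + 107*(134/5))) = -27462*1/29678 - 9338/(9583 - (11449 - 4494 - 5628/5 + 14338/5)) = -13731/14839 - 9338/(9583 - 1*8697) = -13731/14839 - 9338/(9583 - 8697) = -13731/14839 - 9338/886 = -13731/14839 - 9338*1/886 = -13731/14839 - 4669/443 = -75366124/6573677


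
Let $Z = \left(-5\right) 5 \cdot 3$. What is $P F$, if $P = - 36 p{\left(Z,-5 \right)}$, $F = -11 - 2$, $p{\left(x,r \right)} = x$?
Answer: $-35100$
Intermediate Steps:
$Z = -75$ ($Z = \left(-25\right) 3 = -75$)
$F = -13$
$P = 2700$ ($P = \left(-36\right) \left(-75\right) = 2700$)
$P F = 2700 \left(-13\right) = -35100$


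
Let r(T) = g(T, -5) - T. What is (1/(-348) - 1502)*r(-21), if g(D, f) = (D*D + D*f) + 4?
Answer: -298459987/348 ≈ -8.5764e+5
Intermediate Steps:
g(D, f) = 4 + D**2 + D*f (g(D, f) = (D**2 + D*f) + 4 = 4 + D**2 + D*f)
r(T) = 4 + T**2 - 6*T (r(T) = (4 + T**2 + T*(-5)) - T = (4 + T**2 - 5*T) - T = 4 + T**2 - 6*T)
(1/(-348) - 1502)*r(-21) = (1/(-348) - 1502)*(4 + (-21)**2 - 6*(-21)) = (-1/348 - 1502)*(4 + 441 + 126) = -522697/348*571 = -298459987/348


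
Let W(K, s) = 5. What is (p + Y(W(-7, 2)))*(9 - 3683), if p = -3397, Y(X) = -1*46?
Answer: 12649582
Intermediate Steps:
Y(X) = -46
(p + Y(W(-7, 2)))*(9 - 3683) = (-3397 - 46)*(9 - 3683) = -3443*(-3674) = 12649582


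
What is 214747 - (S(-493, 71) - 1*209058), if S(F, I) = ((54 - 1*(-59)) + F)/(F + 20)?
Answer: 200459385/473 ≈ 4.2380e+5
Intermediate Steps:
S(F, I) = (113 + F)/(20 + F) (S(F, I) = ((54 + 59) + F)/(20 + F) = (113 + F)/(20 + F))
214747 - (S(-493, 71) - 1*209058) = 214747 - ((113 - 493)/(20 - 493) - 1*209058) = 214747 - (-380/(-473) - 209058) = 214747 - (-1/473*(-380) - 209058) = 214747 - (380/473 - 209058) = 214747 - 1*(-98884054/473) = 214747 + 98884054/473 = 200459385/473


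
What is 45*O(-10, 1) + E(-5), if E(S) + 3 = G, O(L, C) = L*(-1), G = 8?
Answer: 455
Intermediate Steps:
O(L, C) = -L
E(S) = 5 (E(S) = -3 + 8 = 5)
45*O(-10, 1) + E(-5) = 45*(-1*(-10)) + 5 = 45*10 + 5 = 450 + 5 = 455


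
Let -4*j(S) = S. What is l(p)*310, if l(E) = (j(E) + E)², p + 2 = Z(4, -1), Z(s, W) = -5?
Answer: 68355/8 ≈ 8544.4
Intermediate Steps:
p = -7 (p = -2 - 5 = -7)
j(S) = -S/4
l(E) = 9*E²/16 (l(E) = (-E/4 + E)² = (3*E/4)² = 9*E²/16)
l(p)*310 = ((9/16)*(-7)²)*310 = ((9/16)*49)*310 = (441/16)*310 = 68355/8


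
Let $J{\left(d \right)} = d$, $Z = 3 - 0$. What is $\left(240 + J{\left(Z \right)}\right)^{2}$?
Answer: $59049$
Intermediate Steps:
$Z = 3$ ($Z = 3 + 0 = 3$)
$\left(240 + J{\left(Z \right)}\right)^{2} = \left(240 + 3\right)^{2} = 243^{2} = 59049$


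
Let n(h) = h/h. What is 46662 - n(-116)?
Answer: 46661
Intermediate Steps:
n(h) = 1
46662 - n(-116) = 46662 - 1*1 = 46662 - 1 = 46661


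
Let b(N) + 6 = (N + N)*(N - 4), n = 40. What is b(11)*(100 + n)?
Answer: 20720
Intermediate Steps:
b(N) = -6 + 2*N*(-4 + N) (b(N) = -6 + (N + N)*(N - 4) = -6 + (2*N)*(-4 + N) = -6 + 2*N*(-4 + N))
b(11)*(100 + n) = (-6 - 8*11 + 2*11²)*(100 + 40) = (-6 - 88 + 2*121)*140 = (-6 - 88 + 242)*140 = 148*140 = 20720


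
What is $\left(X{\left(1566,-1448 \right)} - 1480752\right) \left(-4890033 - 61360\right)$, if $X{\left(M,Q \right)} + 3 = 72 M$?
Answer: $6773520478179$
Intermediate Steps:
$X{\left(M,Q \right)} = -3 + 72 M$
$\left(X{\left(1566,-1448 \right)} - 1480752\right) \left(-4890033 - 61360\right) = \left(\left(-3 + 72 \cdot 1566\right) - 1480752\right) \left(-4890033 - 61360\right) = \left(\left(-3 + 112752\right) - 1480752\right) \left(-4951393\right) = \left(112749 - 1480752\right) \left(-4951393\right) = \left(-1368003\right) \left(-4951393\right) = 6773520478179$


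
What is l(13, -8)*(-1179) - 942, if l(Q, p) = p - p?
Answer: -942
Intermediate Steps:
l(Q, p) = 0
l(13, -8)*(-1179) - 942 = 0*(-1179) - 942 = 0 - 942 = -942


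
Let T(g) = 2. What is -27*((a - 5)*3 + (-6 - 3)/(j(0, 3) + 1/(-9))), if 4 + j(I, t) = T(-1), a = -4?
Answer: 11664/19 ≈ 613.89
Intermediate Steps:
j(I, t) = -2 (j(I, t) = -4 + 2 = -2)
-27*((a - 5)*3 + (-6 - 3)/(j(0, 3) + 1/(-9))) = -27*((-4 - 5)*3 + (-6 - 3)/(-2 + 1/(-9))) = -27*(-9*3 - 9/(-2 - 1/9)) = -27*(-27 - 9/(-19/9)) = -27*(-27 - 9*(-9/19)) = -27*(-27 + 81/19) = -27*(-432/19) = 11664/19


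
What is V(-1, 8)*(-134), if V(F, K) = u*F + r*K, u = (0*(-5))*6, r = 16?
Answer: -17152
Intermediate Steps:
u = 0 (u = 0*6 = 0)
V(F, K) = 16*K (V(F, K) = 0*F + 16*K = 0 + 16*K = 16*K)
V(-1, 8)*(-134) = (16*8)*(-134) = 128*(-134) = -17152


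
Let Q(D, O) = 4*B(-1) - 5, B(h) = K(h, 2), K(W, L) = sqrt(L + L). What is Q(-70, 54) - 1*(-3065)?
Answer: 3068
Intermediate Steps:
K(W, L) = sqrt(2)*sqrt(L) (K(W, L) = sqrt(2*L) = sqrt(2)*sqrt(L))
B(h) = 2 (B(h) = sqrt(2)*sqrt(2) = 2)
Q(D, O) = 3 (Q(D, O) = 4*2 - 5 = 8 - 5 = 3)
Q(-70, 54) - 1*(-3065) = 3 - 1*(-3065) = 3 + 3065 = 3068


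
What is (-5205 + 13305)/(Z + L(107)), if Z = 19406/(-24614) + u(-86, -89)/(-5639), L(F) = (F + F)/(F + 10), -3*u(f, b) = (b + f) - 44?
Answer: 1060799939550/134590783 ≈ 7881.7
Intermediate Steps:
u(f, b) = 44/3 - b/3 - f/3 (u(f, b) = -((b + f) - 44)/3 = -(-44 + b + f)/3 = 44/3 - b/3 - f/3)
L(F) = 2*F/(10 + F) (L(F) = (2*F)/(10 + F) = 2*F/(10 + F))
Z = -1793988/2238683 (Z = 19406/(-24614) + (44/3 - ⅓*(-89) - ⅓*(-86))/(-5639) = 19406*(-1/24614) + (44/3 + 89/3 + 86/3)*(-1/5639) = -313/397 + 73*(-1/5639) = -313/397 - 73/5639 = -1793988/2238683 ≈ -0.80136)
(-5205 + 13305)/(Z + L(107)) = (-5205 + 13305)/(-1793988/2238683 + 2*107/(10 + 107)) = 8100/(-1793988/2238683 + 2*107/117) = 8100/(-1793988/2238683 + 2*107*(1/117)) = 8100/(-1793988/2238683 + 214/117) = 8100/(269181566/261925911) = 8100*(261925911/269181566) = 1060799939550/134590783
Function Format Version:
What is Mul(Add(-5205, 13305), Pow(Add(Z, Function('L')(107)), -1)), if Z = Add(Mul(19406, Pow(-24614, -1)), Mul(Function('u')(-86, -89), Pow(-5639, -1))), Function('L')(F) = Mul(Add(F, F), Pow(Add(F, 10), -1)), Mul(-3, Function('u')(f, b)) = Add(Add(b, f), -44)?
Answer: Rational(1060799939550, 134590783) ≈ 7881.7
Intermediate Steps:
Function('u')(f, b) = Add(Rational(44, 3), Mul(Rational(-1, 3), b), Mul(Rational(-1, 3), f)) (Function('u')(f, b) = Mul(Rational(-1, 3), Add(Add(b, f), -44)) = Mul(Rational(-1, 3), Add(-44, b, f)) = Add(Rational(44, 3), Mul(Rational(-1, 3), b), Mul(Rational(-1, 3), f)))
Function('L')(F) = Mul(2, F, Pow(Add(10, F), -1)) (Function('L')(F) = Mul(Mul(2, F), Pow(Add(10, F), -1)) = Mul(2, F, Pow(Add(10, F), -1)))
Z = Rational(-1793988, 2238683) (Z = Add(Mul(19406, Pow(-24614, -1)), Mul(Add(Rational(44, 3), Mul(Rational(-1, 3), -89), Mul(Rational(-1, 3), -86)), Pow(-5639, -1))) = Add(Mul(19406, Rational(-1, 24614)), Mul(Add(Rational(44, 3), Rational(89, 3), Rational(86, 3)), Rational(-1, 5639))) = Add(Rational(-313, 397), Mul(73, Rational(-1, 5639))) = Add(Rational(-313, 397), Rational(-73, 5639)) = Rational(-1793988, 2238683) ≈ -0.80136)
Mul(Add(-5205, 13305), Pow(Add(Z, Function('L')(107)), -1)) = Mul(Add(-5205, 13305), Pow(Add(Rational(-1793988, 2238683), Mul(2, 107, Pow(Add(10, 107), -1))), -1)) = Mul(8100, Pow(Add(Rational(-1793988, 2238683), Mul(2, 107, Pow(117, -1))), -1)) = Mul(8100, Pow(Add(Rational(-1793988, 2238683), Mul(2, 107, Rational(1, 117))), -1)) = Mul(8100, Pow(Add(Rational(-1793988, 2238683), Rational(214, 117)), -1)) = Mul(8100, Pow(Rational(269181566, 261925911), -1)) = Mul(8100, Rational(261925911, 269181566)) = Rational(1060799939550, 134590783)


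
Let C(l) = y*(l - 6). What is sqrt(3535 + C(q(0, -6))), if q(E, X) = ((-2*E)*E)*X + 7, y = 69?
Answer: 2*sqrt(901) ≈ 60.033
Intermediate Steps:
q(E, X) = 7 - 2*X*E**2 (q(E, X) = (-2*E**2)*X + 7 = -2*X*E**2 + 7 = 7 - 2*X*E**2)
C(l) = -414 + 69*l (C(l) = 69*(l - 6) = 69*(-6 + l) = -414 + 69*l)
sqrt(3535 + C(q(0, -6))) = sqrt(3535 + (-414 + 69*(7 - 2*(-6)*0**2))) = sqrt(3535 + (-414 + 69*(7 - 2*(-6)*0))) = sqrt(3535 + (-414 + 69*(7 + 0))) = sqrt(3535 + (-414 + 69*7)) = sqrt(3535 + (-414 + 483)) = sqrt(3535 + 69) = sqrt(3604) = 2*sqrt(901)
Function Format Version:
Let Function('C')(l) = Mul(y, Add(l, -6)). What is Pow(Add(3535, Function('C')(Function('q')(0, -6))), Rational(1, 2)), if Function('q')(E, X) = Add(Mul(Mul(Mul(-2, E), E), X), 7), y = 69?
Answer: Mul(2, Pow(901, Rational(1, 2))) ≈ 60.033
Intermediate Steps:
Function('q')(E, X) = Add(7, Mul(-2, X, Pow(E, 2))) (Function('q')(E, X) = Add(Mul(Mul(-2, Pow(E, 2)), X), 7) = Add(Mul(-2, X, Pow(E, 2)), 7) = Add(7, Mul(-2, X, Pow(E, 2))))
Function('C')(l) = Add(-414, Mul(69, l)) (Function('C')(l) = Mul(69, Add(l, -6)) = Mul(69, Add(-6, l)) = Add(-414, Mul(69, l)))
Pow(Add(3535, Function('C')(Function('q')(0, -6))), Rational(1, 2)) = Pow(Add(3535, Add(-414, Mul(69, Add(7, Mul(-2, -6, Pow(0, 2)))))), Rational(1, 2)) = Pow(Add(3535, Add(-414, Mul(69, Add(7, Mul(-2, -6, 0))))), Rational(1, 2)) = Pow(Add(3535, Add(-414, Mul(69, Add(7, 0)))), Rational(1, 2)) = Pow(Add(3535, Add(-414, Mul(69, 7))), Rational(1, 2)) = Pow(Add(3535, Add(-414, 483)), Rational(1, 2)) = Pow(Add(3535, 69), Rational(1, 2)) = Pow(3604, Rational(1, 2)) = Mul(2, Pow(901, Rational(1, 2)))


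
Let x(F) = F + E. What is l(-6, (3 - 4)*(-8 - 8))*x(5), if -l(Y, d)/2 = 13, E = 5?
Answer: -260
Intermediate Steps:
l(Y, d) = -26 (l(Y, d) = -2*13 = -26)
x(F) = 5 + F (x(F) = F + 5 = 5 + F)
l(-6, (3 - 4)*(-8 - 8))*x(5) = -26*(5 + 5) = -26*10 = -260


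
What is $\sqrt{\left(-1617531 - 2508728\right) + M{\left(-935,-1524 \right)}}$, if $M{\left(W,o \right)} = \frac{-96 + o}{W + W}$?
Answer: $\frac{i \sqrt{144291120677}}{187} \approx 2031.3 i$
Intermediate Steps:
$M{\left(W,o \right)} = \frac{-96 + o}{2 W}$
$\sqrt{\left(-1617531 - 2508728\right) + M{\left(-935,-1524 \right)}} = \sqrt{\left(-1617531 - 2508728\right) + \frac{-96 - 1524}{2 \left(-935\right)}} = \sqrt{\left(-1617531 - 2508728\right) + \frac{1}{2} \left(- \frac{1}{935}\right) \left(-1620\right)} = \sqrt{-4126259 + \frac{162}{187}} = \sqrt{- \frac{771610271}{187}} = \frac{i \sqrt{144291120677}}{187}$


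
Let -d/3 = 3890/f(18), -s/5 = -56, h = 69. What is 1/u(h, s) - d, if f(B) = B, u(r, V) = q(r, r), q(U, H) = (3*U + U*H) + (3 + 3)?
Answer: 1074937/1658 ≈ 648.33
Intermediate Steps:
q(U, H) = 6 + 3*U + H*U (q(U, H) = (3*U + H*U) + 6 = 6 + 3*U + H*U)
s = 280 (s = -5*(-56) = 280)
u(r, V) = 6 + r² + 3*r (u(r, V) = 6 + 3*r + r*r = 6 + 3*r + r² = 6 + r² + 3*r)
d = -1945/3 (d = -11670/18 = -3*1945/9 = -1945/3 ≈ -648.33)
1/u(h, s) - d = 1/(6 + 69² + 3*69) - 1*(-1945/3) = 1/(6 + 4761 + 207) + 1945/3 = 1/4974 + 1945/3 = 1074937/1658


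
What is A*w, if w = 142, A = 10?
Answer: 1420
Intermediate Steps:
A*w = 10*142 = 1420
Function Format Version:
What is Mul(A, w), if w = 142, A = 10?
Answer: 1420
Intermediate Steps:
Mul(A, w) = Mul(10, 142) = 1420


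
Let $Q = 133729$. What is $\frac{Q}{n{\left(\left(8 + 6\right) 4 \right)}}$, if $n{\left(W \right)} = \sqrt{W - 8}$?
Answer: $\frac{133729 \sqrt{3}}{12} \approx 19302.0$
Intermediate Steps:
$n{\left(W \right)} = \sqrt{-8 + W}$
$\frac{Q}{n{\left(\left(8 + 6\right) 4 \right)}} = \frac{133729}{\sqrt{-8 + \left(8 + 6\right) 4}} = \frac{133729}{\sqrt{-8 + 14 \cdot 4}} = \frac{133729}{\sqrt{-8 + 56}} = \frac{133729}{\sqrt{48}} = \frac{133729}{4 \sqrt{3}} = 133729 \frac{\sqrt{3}}{12} = \frac{133729 \sqrt{3}}{12}$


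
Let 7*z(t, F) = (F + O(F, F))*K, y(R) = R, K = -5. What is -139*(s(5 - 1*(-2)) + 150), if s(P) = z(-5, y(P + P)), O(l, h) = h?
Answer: -18070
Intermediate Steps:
z(t, F) = -10*F/7 (z(t, F) = ((F + F)*(-5))/7 = ((2*F)*(-5))/7 = (-10*F)/7 = -10*F/7)
s(P) = -20*P/7 (s(P) = -10*(P + P)/7 = -20*P/7)
-139*(s(5 - 1*(-2)) + 150) = -139*(-20*(5 - 1*(-2))/7 + 150) = -139*(-20*(5 + 2)/7 + 150) = -139*(-20/7*7 + 150) = -139*(-20 + 150) = -139*130 = -18070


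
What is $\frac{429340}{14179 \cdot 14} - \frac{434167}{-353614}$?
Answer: $\frac{119002694631}{35097250342} \approx 3.3907$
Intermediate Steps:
$\frac{429340}{14179 \cdot 14} - \frac{434167}{-353614} = \frac{429340}{198506} - - \frac{434167}{353614} = 429340 \cdot \frac{1}{198506} + \frac{434167}{353614} = \frac{214670}{99253} + \frac{434167}{353614} = \frac{119002694631}{35097250342}$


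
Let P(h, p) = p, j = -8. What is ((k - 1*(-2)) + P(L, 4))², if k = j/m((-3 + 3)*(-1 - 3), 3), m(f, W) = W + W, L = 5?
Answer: 196/9 ≈ 21.778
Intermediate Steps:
m(f, W) = 2*W
k = -4/3 (k = -8/(2*3) = -8/6 = -8*⅙ = -4/3 ≈ -1.3333)
((k - 1*(-2)) + P(L, 4))² = ((-4/3 - 1*(-2)) + 4)² = ((-4/3 + 2) + 4)² = (⅔ + 4)² = (14/3)² = 196/9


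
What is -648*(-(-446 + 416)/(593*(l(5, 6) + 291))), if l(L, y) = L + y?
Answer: -9720/89543 ≈ -0.10855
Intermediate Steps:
-648*(-(-446 + 416)/(593*(l(5, 6) + 291))) = -648*(-(-446 + 416)/(593*((5 + 6) + 291))) = -648*30/(593*(11 + 291)) = -648/((-593/((-30/302)))) = -648/((-593/((-30*1/302)))) = -648/((-593/(-15/151))) = -648/((-593*(-151/15))) = -648/89543/15 = -648*15/89543 = -9720/89543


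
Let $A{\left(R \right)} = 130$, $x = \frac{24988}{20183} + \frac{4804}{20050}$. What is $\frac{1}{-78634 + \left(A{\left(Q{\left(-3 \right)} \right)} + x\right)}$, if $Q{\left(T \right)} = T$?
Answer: $- \frac{202334575}{15883774491534} \approx -1.2738 \cdot 10^{-5}$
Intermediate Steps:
$x = \frac{298984266}{202334575}$ ($x = 24988 \cdot \frac{1}{20183} + 4804 \cdot \frac{1}{20050} = \frac{24988}{20183} + \frac{2402}{10025} = \frac{298984266}{202334575} \approx 1.4777$)
$\frac{1}{-78634 + \left(A{\left(Q{\left(-3 \right)} \right)} + x\right)} = \frac{1}{-78634 + \left(130 + \frac{298984266}{202334575}\right)} = \frac{1}{-78634 + \frac{26602479016}{202334575}} = \frac{1}{- \frac{15883774491534}{202334575}} = - \frac{202334575}{15883774491534}$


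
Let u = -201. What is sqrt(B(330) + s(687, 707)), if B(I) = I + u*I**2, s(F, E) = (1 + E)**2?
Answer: I*sqrt(21387306) ≈ 4624.6*I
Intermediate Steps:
B(I) = I - 201*I**2
sqrt(B(330) + s(687, 707)) = sqrt(330*(1 - 201*330) + (1 + 707)**2) = sqrt(330*(1 - 66330) + 708**2) = sqrt(330*(-66329) + 501264) = sqrt(-21888570 + 501264) = sqrt(-21387306) = I*sqrt(21387306)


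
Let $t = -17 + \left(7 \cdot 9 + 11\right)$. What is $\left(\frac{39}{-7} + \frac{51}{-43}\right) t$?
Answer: $- \frac{115938}{301} \approx -385.18$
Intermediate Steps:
$t = 57$ ($t = -17 + \left(63 + 11\right) = -17 + 74 = 57$)
$\left(\frac{39}{-7} + \frac{51}{-43}\right) t = \left(\frac{39}{-7} + \frac{51}{-43}\right) 57 = \left(39 \left(- \frac{1}{7}\right) + 51 \left(- \frac{1}{43}\right)\right) 57 = \left(- \frac{39}{7} - \frac{51}{43}\right) 57 = \left(- \frac{2034}{301}\right) 57 = - \frac{115938}{301}$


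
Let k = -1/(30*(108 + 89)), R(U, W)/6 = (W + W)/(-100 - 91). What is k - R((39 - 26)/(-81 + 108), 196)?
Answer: 13900129/1128810 ≈ 12.314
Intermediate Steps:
R(U, W) = -12*W/191 (R(U, W) = 6*((W + W)/(-100 - 91)) = 6*((2*W)/(-191)) = 6*((2*W)*(-1/191)) = 6*(-2*W/191) = -12*W/191)
k = -1/5910 (k = -1/(30*197) = -1/5910 ≈ -0.00016920)
k - R((39 - 26)/(-81 + 108), 196) = -1/5910 - (-12)*196/191 = -1/5910 - 1*(-2352/191) = -1/5910 + 2352/191 = 13900129/1128810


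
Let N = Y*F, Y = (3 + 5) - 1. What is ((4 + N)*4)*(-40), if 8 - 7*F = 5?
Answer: -1120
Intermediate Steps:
F = 3/7 (F = 8/7 - ⅐*5 = 8/7 - 5/7 = 3/7 ≈ 0.42857)
Y = 7 (Y = 8 - 1 = 7)
N = 3 (N = 7*(3/7) = 3)
((4 + N)*4)*(-40) = ((4 + 3)*4)*(-40) = (7*4)*(-40) = 28*(-40) = -1120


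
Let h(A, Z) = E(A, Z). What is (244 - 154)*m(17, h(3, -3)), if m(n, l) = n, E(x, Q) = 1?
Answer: 1530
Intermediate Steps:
h(A, Z) = 1
(244 - 154)*m(17, h(3, -3)) = (244 - 154)*17 = 90*17 = 1530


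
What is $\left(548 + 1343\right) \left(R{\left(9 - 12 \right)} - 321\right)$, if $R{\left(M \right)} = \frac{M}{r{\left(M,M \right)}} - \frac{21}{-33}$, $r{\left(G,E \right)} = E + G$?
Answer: $- \frac{13306967}{22} \approx -6.0486 \cdot 10^{5}$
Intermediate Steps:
$R{\left(M \right)} = \frac{25}{22}$ ($R{\left(M \right)} = \frac{M}{M + M} - \frac{21}{-33} = \frac{M}{2 M} - - \frac{7}{11} = M \frac{1}{2 M} + \frac{7}{11} = \frac{1}{2} + \frac{7}{11} = \frac{25}{22}$)
$\left(548 + 1343\right) \left(R{\left(9 - 12 \right)} - 321\right) = \left(548 + 1343\right) \left(\frac{25}{22} - 321\right) = 1891 \left(\frac{25}{22} - 321\right) = 1891 \left(- \frac{7037}{22}\right) = - \frac{13306967}{22}$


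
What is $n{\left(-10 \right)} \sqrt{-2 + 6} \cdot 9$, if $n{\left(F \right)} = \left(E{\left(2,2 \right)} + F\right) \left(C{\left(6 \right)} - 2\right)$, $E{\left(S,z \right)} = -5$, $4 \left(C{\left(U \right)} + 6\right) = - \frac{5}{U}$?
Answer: $\frac{8865}{4} \approx 2216.3$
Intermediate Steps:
$C{\left(U \right)} = -6 - \frac{5}{4 U}$ ($C{\left(U \right)} = -6 + \frac{\left(-5\right) \frac{1}{U}}{4} = -6 - \frac{5}{4 U}$)
$n{\left(F \right)} = \frac{985}{24} - \frac{197 F}{24}$ ($n{\left(F \right)} = \left(-5 + F\right) \left(\left(-6 - \frac{5}{4 \cdot 6}\right) - 2\right) = \left(-5 + F\right) \left(\left(-6 - \frac{5}{24}\right) - 2\right) = \left(-5 + F\right) \left(- \frac{149}{24} - 2\right) = \left(-5 + F\right) \left(- \frac{197}{24}\right) = \frac{985}{24} - \frac{197 F}{24}$)
$n{\left(-10 \right)} \sqrt{-2 + 6} \cdot 9 = \left(\frac{985}{24} - - \frac{985}{12}\right) \sqrt{-2 + 6} \cdot 9 = \left(\frac{985}{24} + \frac{985}{12}\right) \sqrt{4} \cdot 9 = \frac{985}{8} \cdot 2 \cdot 9 = \frac{985}{4} \cdot 9 = \frac{8865}{4}$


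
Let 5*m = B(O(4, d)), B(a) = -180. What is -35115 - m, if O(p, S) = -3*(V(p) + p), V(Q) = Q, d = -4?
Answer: -35079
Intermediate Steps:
O(p, S) = -6*p (O(p, S) = -3*(p + p) = -6*p)
m = -36 (m = (⅕)*(-180) = -36)
-35115 - m = -35115 - 1*(-36) = -35115 + 36 = -35079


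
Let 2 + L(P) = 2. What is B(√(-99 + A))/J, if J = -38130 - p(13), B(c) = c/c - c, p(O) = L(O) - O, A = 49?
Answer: -1/38117 + 5*I*√2/38117 ≈ -2.6235e-5 + 0.00018551*I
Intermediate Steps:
L(P) = 0 (L(P) = -2 + 2 = 0)
p(O) = -O (p(O) = 0 - O = -O)
B(c) = 1 - c
J = -38117 (J = -38130 - (-1)*13 = -38130 - 1*(-13) = -38130 + 13 = -38117)
B(√(-99 + A))/J = (1 - √(-99 + 49))/(-38117) = (1 - √(-50))*(-1/38117) = (1 - 5*I*√2)*(-1/38117) = -1/38117 + 5*I*√2/38117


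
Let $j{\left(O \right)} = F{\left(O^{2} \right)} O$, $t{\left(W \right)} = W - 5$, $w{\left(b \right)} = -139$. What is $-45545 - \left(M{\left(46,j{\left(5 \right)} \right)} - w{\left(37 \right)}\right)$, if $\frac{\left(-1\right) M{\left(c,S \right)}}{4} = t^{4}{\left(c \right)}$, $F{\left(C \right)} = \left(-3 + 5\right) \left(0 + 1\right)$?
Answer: $11257360$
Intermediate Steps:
$F{\left(C \right)} = 2$ ($F{\left(C \right)} = 2 \cdot 1 = 2$)
$t{\left(W \right)} = -5 + W$
$j{\left(O \right)} = 2 O$
$M{\left(c,S \right)} = - 4 \left(-5 + c\right)^{4}$
$-45545 - \left(M{\left(46,j{\left(5 \right)} \right)} - w{\left(37 \right)}\right) = -45545 - \left(- 4 \left(-5 + 46\right)^{4} - -139\right) = -45545 - \left(- 4 \cdot 41^{4} + 139\right) = -45545 - \left(\left(-4\right) 2825761 + 139\right) = -45545 - \left(-11303044 + 139\right) = -45545 - -11302905 = -45545 + 11302905 = 11257360$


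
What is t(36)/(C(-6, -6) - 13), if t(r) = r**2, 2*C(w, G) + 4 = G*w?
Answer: 432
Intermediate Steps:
C(w, G) = -2 + G*w/2 (C(w, G) = -2 + (G*w)/2 = -2 + G*w/2)
t(36)/(C(-6, -6) - 13) = 36**2/((-2 + (1/2)*(-6)*(-6)) - 13) = 1296/((-2 + 18) - 13) = 1296/(16 - 13) = 1296/3 = 1296*(1/3) = 432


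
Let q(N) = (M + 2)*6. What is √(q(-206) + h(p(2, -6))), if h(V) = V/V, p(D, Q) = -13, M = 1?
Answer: √19 ≈ 4.3589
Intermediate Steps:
q(N) = 18 (q(N) = (1 + 2)*6 = 3*6 = 18)
h(V) = 1
√(q(-206) + h(p(2, -6))) = √(18 + 1) = √19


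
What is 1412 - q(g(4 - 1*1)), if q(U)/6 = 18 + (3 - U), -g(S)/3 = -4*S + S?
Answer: 1448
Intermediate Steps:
g(S) = 9*S (g(S) = -3*(-4*S + S) = -(-9)*S = 9*S)
q(U) = 126 - 6*U (q(U) = 6*(18 + (3 - U)) = 6*(21 - U) = 126 - 6*U)
1412 - q(g(4 - 1*1)) = 1412 - (126 - 54*(4 - 1*1)) = 1412 - (126 - 54*(4 - 1)) = 1412 - (126 - 54*3) = 1412 - (126 - 6*27) = 1412 - (126 - 162) = 1412 - 1*(-36) = 1412 + 36 = 1448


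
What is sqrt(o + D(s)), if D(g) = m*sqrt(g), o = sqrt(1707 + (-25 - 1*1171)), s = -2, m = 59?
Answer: sqrt(sqrt(511) + 59*I*sqrt(2)) ≈ 7.3842 + 5.6498*I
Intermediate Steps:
o = sqrt(511) (o = sqrt(1707 + (-25 - 1171)) = sqrt(1707 - 1196) = sqrt(511) ≈ 22.605)
D(g) = 59*sqrt(g)
sqrt(o + D(s)) = sqrt(sqrt(511) + 59*sqrt(-2)) = sqrt(sqrt(511) + 59*(I*sqrt(2))) = sqrt(sqrt(511) + 59*I*sqrt(2))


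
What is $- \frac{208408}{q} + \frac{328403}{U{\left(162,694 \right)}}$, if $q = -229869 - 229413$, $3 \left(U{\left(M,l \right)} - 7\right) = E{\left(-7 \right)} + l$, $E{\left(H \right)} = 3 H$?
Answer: $\frac{226316697545}{159370854} \approx 1420.1$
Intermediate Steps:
$U{\left(M,l \right)} = \frac{l}{3}$ ($U{\left(M,l \right)} = 7 + \frac{3 \left(-7\right) + l}{3} = 7 + \frac{-21 + l}{3} = 7 + \left(-7 + \frac{l}{3}\right) = \frac{l}{3}$)
$q = -459282$ ($q = -229869 - 229413 = -459282$)
$- \frac{208408}{q} + \frac{328403}{U{\left(162,694 \right)}} = - \frac{208408}{-459282} + \frac{328403}{\frac{1}{3} \cdot 694} = \left(-208408\right) \left(- \frac{1}{459282}\right) + \frac{328403}{\frac{694}{3}} = \frac{104204}{229641} + 328403 \cdot \frac{3}{694} = \frac{104204}{229641} + \frac{985209}{694} = \frac{226316697545}{159370854}$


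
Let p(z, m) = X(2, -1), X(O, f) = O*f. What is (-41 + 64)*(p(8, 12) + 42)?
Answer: 920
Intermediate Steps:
p(z, m) = -2 (p(z, m) = 2*(-1) = -2)
(-41 + 64)*(p(8, 12) + 42) = (-41 + 64)*(-2 + 42) = 23*40 = 920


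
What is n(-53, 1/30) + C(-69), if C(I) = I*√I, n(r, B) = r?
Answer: -53 - 69*I*√69 ≈ -53.0 - 573.16*I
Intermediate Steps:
C(I) = I^(3/2)
n(-53, 1/30) + C(-69) = -53 + (-69)^(3/2) = -53 - 69*I*√69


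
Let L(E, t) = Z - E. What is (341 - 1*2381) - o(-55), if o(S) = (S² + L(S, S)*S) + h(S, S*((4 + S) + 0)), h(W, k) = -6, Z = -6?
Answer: -2364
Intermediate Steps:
L(E, t) = -6 - E
o(S) = -6 + S² + S*(-6 - S) (o(S) = (S² + (-6 - S)*S) - 6 = (S² + S*(-6 - S)) - 6 = -6 + S² + S*(-6 - S))
(341 - 1*2381) - o(-55) = (341 - 1*2381) - (-6 - 6*(-55)) = (341 - 2381) - (-6 + 330) = -2040 - 1*324 = -2040 - 324 = -2364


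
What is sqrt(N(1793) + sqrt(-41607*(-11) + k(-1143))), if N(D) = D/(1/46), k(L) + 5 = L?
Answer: sqrt(82478 + sqrt(456529)) ≈ 288.36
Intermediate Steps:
k(L) = -5 + L
N(D) = 46*D (N(D) = D/(1/46) = D*46 = 46*D)
sqrt(N(1793) + sqrt(-41607*(-11) + k(-1143))) = sqrt(46*1793 + sqrt(-41607*(-11) + (-5 - 1143))) = sqrt(82478 + sqrt(457677 - 1148)) = sqrt(82478 + sqrt(456529))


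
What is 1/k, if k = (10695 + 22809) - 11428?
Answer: 1/22076 ≈ 4.5298e-5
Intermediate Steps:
k = 22076 (k = 33504 - 11428 = 22076)
1/k = 1/22076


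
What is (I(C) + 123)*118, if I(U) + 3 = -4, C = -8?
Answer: 13688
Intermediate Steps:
I(U) = -7 (I(U) = -3 - 4 = -7)
(I(C) + 123)*118 = (-7 + 123)*118 = 116*118 = 13688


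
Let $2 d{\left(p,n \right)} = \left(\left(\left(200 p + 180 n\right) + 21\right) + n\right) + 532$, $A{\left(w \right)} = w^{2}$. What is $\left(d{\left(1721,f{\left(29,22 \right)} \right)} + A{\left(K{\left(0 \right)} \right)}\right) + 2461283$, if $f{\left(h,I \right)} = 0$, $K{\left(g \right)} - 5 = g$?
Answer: $\frac{5267369}{2} \approx 2.6337 \cdot 10^{6}$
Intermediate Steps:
$K{\left(g \right)} = 5 + g$
$d{\left(p,n \right)} = \frac{553}{2} + 100 p + \frac{181 n}{2}$ ($d{\left(p,n \right)} = \frac{\left(\left(\left(200 p + 180 n\right) + 21\right) + n\right) + 532}{2} = \frac{\left(\left(\left(180 n + 200 p\right) + 21\right) + n\right) + 532}{2} = \frac{\left(\left(21 + 180 n + 200 p\right) + n\right) + 532}{2} = \frac{\left(21 + 181 n + 200 p\right) + 532}{2} = \frac{553 + 181 n + 200 p}{2} = \frac{553}{2} + 100 p + \frac{181 n}{2}$)
$\left(d{\left(1721,f{\left(29,22 \right)} \right)} + A{\left(K{\left(0 \right)} \right)}\right) + 2461283 = \left(\left(\frac{553}{2} + 100 \cdot 1721 + \frac{181}{2} \cdot 0\right) + \left(5 + 0\right)^{2}\right) + 2461283 = \left(\left(\frac{553}{2} + 172100 + 0\right) + 5^{2}\right) + 2461283 = \left(\frac{344753}{2} + 25\right) + 2461283 = \frac{344803}{2} + 2461283 = \frac{5267369}{2}$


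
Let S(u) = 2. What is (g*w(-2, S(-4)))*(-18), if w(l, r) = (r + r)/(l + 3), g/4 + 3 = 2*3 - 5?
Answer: 576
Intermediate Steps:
g = -8 (g = -12 + 4*(2*3 - 5) = -12 + 4*(6 - 5) = -12 + 4*1 = -12 + 4 = -8)
w(l, r) = 2*r/(3 + l) (w(l, r) = (2*r)/(3 + l) = 2*r/(3 + l))
(g*w(-2, S(-4)))*(-18) = -16*2/(3 - 2)*(-18) = -16*2/1*(-18) = -16*2*(-18) = -8*4*(-18) = -32*(-18) = 576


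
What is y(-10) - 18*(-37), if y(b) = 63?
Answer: 729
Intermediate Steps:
y(-10) - 18*(-37) = 63 - 18*(-37) = 63 - 1*(-666) = 63 + 666 = 729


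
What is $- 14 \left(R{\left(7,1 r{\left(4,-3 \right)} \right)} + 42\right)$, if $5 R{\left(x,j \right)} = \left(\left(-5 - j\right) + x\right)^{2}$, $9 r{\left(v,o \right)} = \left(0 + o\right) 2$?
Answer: $- \frac{27356}{45} \approx -607.91$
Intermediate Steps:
$r{\left(v,o \right)} = \frac{2 o}{9}$ ($r{\left(v,o \right)} = \frac{\left(0 + o\right) 2}{9} = \frac{o 2}{9} = \frac{2 o}{9}$)
$R{\left(x,j \right)} = \frac{\left(-5 + x - j\right)^{2}}{5}$ ($R{\left(x,j \right)} = \frac{\left(\left(-5 - j\right) + x\right)^{2}}{5} = \frac{\left(-5 + x - j\right)^{2}}{5}$)
$- 14 \left(R{\left(7,1 r{\left(4,-3 \right)} \right)} + 42\right) = - 14 \left(\frac{\left(5 + 1 \cdot \frac{2}{9} \left(-3\right) - 7\right)^{2}}{5} + 42\right) = - 14 \left(\frac{\left(5 + 1 \left(- \frac{2}{3}\right) - 7\right)^{2}}{5} + 42\right) = - 14 \left(\frac{\left(5 - \frac{2}{3} - 7\right)^{2}}{5} + 42\right) = - 14 \left(\frac{\left(- \frac{8}{3}\right)^{2}}{5} + 42\right) = - 14 \left(\frac{1}{5} \cdot \frac{64}{9} + 42\right) = - 14 \left(\frac{64}{45} + 42\right) = \left(-14\right) \frac{1954}{45} = - \frac{27356}{45}$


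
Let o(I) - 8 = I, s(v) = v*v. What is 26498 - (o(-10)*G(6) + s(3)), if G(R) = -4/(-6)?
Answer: 79471/3 ≈ 26490.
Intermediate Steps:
s(v) = v**2
G(R) = 2/3 (G(R) = -4*(-1/6) = 2/3)
o(I) = 8 + I
26498 - (o(-10)*G(6) + s(3)) = 26498 - ((8 - 10)*(2/3) + 3**2) = 26498 - (-2*2/3 + 9) = 26498 - (-4/3 + 9) = 26498 - 1*23/3 = 26498 - 23/3 = 79471/3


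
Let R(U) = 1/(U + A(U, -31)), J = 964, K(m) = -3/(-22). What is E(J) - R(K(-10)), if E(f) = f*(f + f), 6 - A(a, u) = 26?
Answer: 812204726/437 ≈ 1.8586e+6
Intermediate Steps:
K(m) = 3/22 (K(m) = -3*(-1/22) = 3/22)
A(a, u) = -20 (A(a, u) = 6 - 1*26 = 6 - 26 = -20)
E(f) = 2*f**2 (E(f) = f*(2*f) = 2*f**2)
R(U) = 1/(-20 + U) (R(U) = 1/(U - 20) = 1/(-20 + U))
E(J) - R(K(-10)) = 2*964**2 - 1/(-20 + 3/22) = 2*929296 - 1/(-437/22) = 1858592 - 1*(-22/437) = 1858592 + 22/437 = 812204726/437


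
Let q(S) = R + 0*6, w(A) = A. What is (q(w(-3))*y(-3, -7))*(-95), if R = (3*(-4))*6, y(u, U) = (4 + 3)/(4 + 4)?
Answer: 5985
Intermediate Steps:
y(u, U) = 7/8
R = -72 (R = -12*6 = -72)
q(S) = -72 (q(S) = -72 + 0*6 = -72 + 0 = -72)
(q(w(-3))*y(-3, -7))*(-95) = -72*7/8*(-95) = -63*(-95) = 5985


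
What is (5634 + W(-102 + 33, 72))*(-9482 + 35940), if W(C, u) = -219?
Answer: 143270070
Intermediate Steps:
(5634 + W(-102 + 33, 72))*(-9482 + 35940) = (5634 - 219)*(-9482 + 35940) = 5415*26458 = 143270070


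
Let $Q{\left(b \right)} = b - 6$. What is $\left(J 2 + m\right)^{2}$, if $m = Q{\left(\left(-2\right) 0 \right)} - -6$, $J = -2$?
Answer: $16$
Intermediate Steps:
$Q{\left(b \right)} = -6 + b$ ($Q{\left(b \right)} = b - 6 = -6 + b$)
$m = 0$ ($m = \left(-6 - 0\right) - -6 = \left(-6 + 0\right) + 6 = -6 + 6 = 0$)
$\left(J 2 + m\right)^{2} = \left(\left(-2\right) 2 + 0\right)^{2} = \left(-4 + 0\right)^{2} = \left(-4\right)^{2} = 16$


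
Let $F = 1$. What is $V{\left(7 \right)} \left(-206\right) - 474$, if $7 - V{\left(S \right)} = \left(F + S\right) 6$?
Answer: $7972$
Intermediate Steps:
$V{\left(S \right)} = 1 - 6 S$ ($V{\left(S \right)} = 7 - \left(1 + S\right) 6 = 7 - \left(6 + 6 S\right) = 1 - 6 S$)
$V{\left(7 \right)} \left(-206\right) - 474 = \left(1 - 42\right) \left(-206\right) - 474 = \left(-41\right) \left(-206\right) - 474 = 8446 - 474 = 7972$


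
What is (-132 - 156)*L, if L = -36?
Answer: 10368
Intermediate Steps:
(-132 - 156)*L = (-132 - 156)*(-36) = -288*(-36) = 10368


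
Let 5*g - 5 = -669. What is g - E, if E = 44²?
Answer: -10344/5 ≈ -2068.8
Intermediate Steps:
g = -664/5 (g = 1 + (⅕)*(-669) = 1 - 669/5 = -664/5 ≈ -132.80)
E = 1936
g - E = -664/5 - 1*1936 = -664/5 - 1936 = -10344/5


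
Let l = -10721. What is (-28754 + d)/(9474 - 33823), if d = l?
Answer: 39475/24349 ≈ 1.6212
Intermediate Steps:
d = -10721
(-28754 + d)/(9474 - 33823) = (-28754 - 10721)/(9474 - 33823) = -39475/(-24349) = -39475*(-1/24349) = 39475/24349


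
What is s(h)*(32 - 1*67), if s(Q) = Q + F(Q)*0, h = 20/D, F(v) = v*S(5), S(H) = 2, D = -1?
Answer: 700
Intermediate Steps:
F(v) = 2*v (F(v) = v*2 = 2*v)
h = -20 (h = 20/(-1) = 20*(-1) = -20)
s(Q) = Q (s(Q) = Q + (2*Q)*0 = Q + 0 = Q)
s(h)*(32 - 1*67) = -20*(32 - 1*67) = -20*(32 - 67) = -20*(-35) = 700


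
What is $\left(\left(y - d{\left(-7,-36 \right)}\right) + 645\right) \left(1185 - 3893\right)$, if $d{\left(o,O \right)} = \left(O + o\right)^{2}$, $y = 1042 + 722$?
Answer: $-1516480$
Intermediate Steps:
$y = 1764$
$\left(\left(y - d{\left(-7,-36 \right)}\right) + 645\right) \left(1185 - 3893\right) = \left(\left(1764 - \left(-36 - 7\right)^{2}\right) + 645\right) \left(1185 - 3893\right) = \left(\left(1764 - \left(-43\right)^{2}\right) + 645\right) \left(-2708\right) = \left(\left(1764 - 1849\right) + 645\right) \left(-2708\right) = \left(-85 + 645\right) \left(-2708\right) = 560 \left(-2708\right) = -1516480$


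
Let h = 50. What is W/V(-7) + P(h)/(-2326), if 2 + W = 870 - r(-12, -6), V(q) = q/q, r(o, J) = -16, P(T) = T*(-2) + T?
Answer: 1028117/1163 ≈ 884.02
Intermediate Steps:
P(T) = -T (P(T) = -2*T + T = -T)
V(q) = 1
W = 884 (W = -2 + (870 - 1*(-16)) = -2 + (870 + 16) = -2 + 886 = 884)
W/V(-7) + P(h)/(-2326) = 884/1 - 1*50/(-2326) = 884*1 - 50*(-1/2326) = 884 + 25/1163 = 1028117/1163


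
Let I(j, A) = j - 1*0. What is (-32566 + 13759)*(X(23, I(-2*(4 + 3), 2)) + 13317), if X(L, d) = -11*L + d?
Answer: -245431350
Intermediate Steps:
I(j, A) = j (I(j, A) = j + 0 = j)
X(L, d) = d - 11*L
(-32566 + 13759)*(X(23, I(-2*(4 + 3), 2)) + 13317) = (-32566 + 13759)*((-2*(4 + 3) - 11*23) + 13317) = -18807*((-2*7 - 253) + 13317) = -18807*((-14 - 253) + 13317) = -18807*(-267 + 13317) = -18807*13050 = -245431350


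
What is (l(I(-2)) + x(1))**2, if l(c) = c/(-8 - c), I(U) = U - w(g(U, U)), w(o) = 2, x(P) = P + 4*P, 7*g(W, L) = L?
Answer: 36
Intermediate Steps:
g(W, L) = L/7
x(P) = 5*P
I(U) = -2 + U (I(U) = U - 1*2 = U - 2 = -2 + U)
(l(I(-2)) + x(1))**2 = (-(-2 - 2)/(8 + (-2 - 2)) + 5*1)**2 = (-1*(-4)/(8 - 4) + 5)**2 = (-1*(-4)/4 + 5)**2 = (-1*(-4)*1/4 + 5)**2 = (1 + 5)**2 = 6**2 = 36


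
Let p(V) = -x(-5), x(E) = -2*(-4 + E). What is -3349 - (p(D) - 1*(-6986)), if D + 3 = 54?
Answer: -10317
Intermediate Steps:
x(E) = 8 - 2*E
D = 51 (D = -3 + 54 = 51)
p(V) = -18 (p(V) = -(8 - 2*(-5)) = -(8 + 10) = -1*18 = -18)
-3349 - (p(D) - 1*(-6986)) = -3349 - (-18 - 1*(-6986)) = -3349 - (-18 + 6986) = -3349 - 1*6968 = -3349 - 6968 = -10317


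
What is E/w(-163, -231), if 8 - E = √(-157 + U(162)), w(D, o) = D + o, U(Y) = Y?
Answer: -4/197 + √5/394 ≈ -0.014629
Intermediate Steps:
E = 8 - √5 (E = 8 - √(-157 + 162) = 8 - √5 ≈ 5.7639)
E/w(-163, -231) = (8 - √5)/(-163 - 231) = (8 - √5)/(-394) = (8 - √5)*(-1/394) = -4/197 + √5/394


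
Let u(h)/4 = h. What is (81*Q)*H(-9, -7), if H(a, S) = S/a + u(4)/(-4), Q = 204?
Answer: -53244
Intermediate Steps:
u(h) = 4*h
H(a, S) = -4 + S/a (H(a, S) = S/a + (4*4)/(-4) = S/a + 16*(-¼) = S/a - 4 = -4 + S/a)
(81*Q)*H(-9, -7) = (81*204)*(-4 - 7/(-9)) = 16524*(-4 - 7*(-⅑)) = 16524*(-4 + 7/9) = 16524*(-29/9) = -53244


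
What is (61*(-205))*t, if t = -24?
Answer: 300120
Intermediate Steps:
(61*(-205))*t = (61*(-205))*(-24) = -12505*(-24) = 300120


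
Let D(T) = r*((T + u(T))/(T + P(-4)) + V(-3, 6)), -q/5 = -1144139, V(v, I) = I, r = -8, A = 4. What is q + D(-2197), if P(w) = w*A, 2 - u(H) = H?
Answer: 12659791827/2213 ≈ 5.7206e+6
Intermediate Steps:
q = 5720695 (q = -5*(-1144139) = 5720695)
u(H) = 2 - H
P(w) = 4*w (P(w) = w*4 = 4*w)
D(T) = -48 - 16/(-16 + T) (D(T) = -8*((T + (2 - T))/(T + 4*(-4)) + 6) = -8*(2/(T - 16) + 6) = -8*(2/(-16 + T) + 6) = -8*(6 + 2/(-16 + T)) = -48 - 16/(-16 + T))
q + D(-2197) = 5720695 + 16*(47 - 3*(-2197))/(-16 - 2197) = 5720695 + 16*(47 + 6591)/(-2213) = 5720695 + 16*(-1/2213)*6638 = 5720695 - 106208/2213 = 12659791827/2213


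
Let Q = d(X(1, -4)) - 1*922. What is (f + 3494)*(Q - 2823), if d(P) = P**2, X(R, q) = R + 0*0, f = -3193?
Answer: -1126944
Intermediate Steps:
X(R, q) = R (X(R, q) = R + 0 = R)
Q = -921 (Q = 1**2 - 1*922 = 1 - 922 = -921)
(f + 3494)*(Q - 2823) = (-3193 + 3494)*(-921 - 2823) = 301*(-3744) = -1126944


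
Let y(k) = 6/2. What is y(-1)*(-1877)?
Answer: -5631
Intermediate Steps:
y(k) = 3 (y(k) = 6*(½) = 3)
y(-1)*(-1877) = 3*(-1877) = -5631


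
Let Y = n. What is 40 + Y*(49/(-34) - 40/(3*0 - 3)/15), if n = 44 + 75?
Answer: -463/18 ≈ -25.722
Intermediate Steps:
n = 119
Y = 119
40 + Y*(49/(-34) - 40/(3*0 - 3)/15) = 40 + 119*(49/(-34) - 40/(3*0 - 3)/15) = 40 + 119*(49*(-1/34) - 40/(0 - 3)*(1/15)) = 40 + 119*(-49/34 - 40/(-3)*(1/15)) = 40 + 119*(-49/34 - 40*(-⅓)*(1/15)) = 40 + 119*(-49/34 + (40/3)*(1/15)) = 40 + 119*(-49/34 + 8/9) = 40 + 119*(-169/306) = 40 - 1183/18 = -463/18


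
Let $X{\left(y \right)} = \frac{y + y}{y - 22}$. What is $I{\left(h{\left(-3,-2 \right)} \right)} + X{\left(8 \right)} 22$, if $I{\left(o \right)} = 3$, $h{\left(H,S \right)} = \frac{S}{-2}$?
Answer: $- \frac{155}{7} \approx -22.143$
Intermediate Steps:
$h{\left(H,S \right)} = - \frac{S}{2}$ ($h{\left(H,S \right)} = S \left(- \frac{1}{2}\right) = - \frac{S}{2}$)
$X{\left(y \right)} = \frac{2 y}{-22 + y}$
$I{\left(h{\left(-3,-2 \right)} \right)} + X{\left(8 \right)} 22 = 3 + 2 \cdot 8 \frac{1}{-22 + 8} \cdot 22 = 3 + 2 \cdot 8 \frac{1}{-14} \cdot 22 = 3 + 2 \cdot 8 \left(- \frac{1}{14}\right) 22 = 3 - \frac{176}{7} = - \frac{155}{7}$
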